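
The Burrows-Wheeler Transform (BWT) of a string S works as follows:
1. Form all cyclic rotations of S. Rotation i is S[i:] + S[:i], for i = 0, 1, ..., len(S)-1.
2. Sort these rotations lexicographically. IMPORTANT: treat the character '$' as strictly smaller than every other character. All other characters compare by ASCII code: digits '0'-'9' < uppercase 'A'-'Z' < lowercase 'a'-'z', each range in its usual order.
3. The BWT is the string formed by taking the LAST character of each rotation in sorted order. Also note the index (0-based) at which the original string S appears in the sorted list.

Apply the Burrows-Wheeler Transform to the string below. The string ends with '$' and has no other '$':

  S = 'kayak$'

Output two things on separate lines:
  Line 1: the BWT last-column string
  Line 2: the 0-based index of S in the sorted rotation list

Answer: kyka$a
4

Derivation:
All 6 rotations (rotation i = S[i:]+S[:i]):
  rot[0] = kayak$
  rot[1] = ayak$k
  rot[2] = yak$ka
  rot[3] = ak$kay
  rot[4] = k$kaya
  rot[5] = $kayak
Sorted (with $ < everything):
  sorted[0] = $kayak  (last char: 'k')
  sorted[1] = ak$kay  (last char: 'y')
  sorted[2] = ayak$k  (last char: 'k')
  sorted[3] = k$kaya  (last char: 'a')
  sorted[4] = kayak$  (last char: '$')
  sorted[5] = yak$ka  (last char: 'a')
Last column: kyka$a
Original string S is at sorted index 4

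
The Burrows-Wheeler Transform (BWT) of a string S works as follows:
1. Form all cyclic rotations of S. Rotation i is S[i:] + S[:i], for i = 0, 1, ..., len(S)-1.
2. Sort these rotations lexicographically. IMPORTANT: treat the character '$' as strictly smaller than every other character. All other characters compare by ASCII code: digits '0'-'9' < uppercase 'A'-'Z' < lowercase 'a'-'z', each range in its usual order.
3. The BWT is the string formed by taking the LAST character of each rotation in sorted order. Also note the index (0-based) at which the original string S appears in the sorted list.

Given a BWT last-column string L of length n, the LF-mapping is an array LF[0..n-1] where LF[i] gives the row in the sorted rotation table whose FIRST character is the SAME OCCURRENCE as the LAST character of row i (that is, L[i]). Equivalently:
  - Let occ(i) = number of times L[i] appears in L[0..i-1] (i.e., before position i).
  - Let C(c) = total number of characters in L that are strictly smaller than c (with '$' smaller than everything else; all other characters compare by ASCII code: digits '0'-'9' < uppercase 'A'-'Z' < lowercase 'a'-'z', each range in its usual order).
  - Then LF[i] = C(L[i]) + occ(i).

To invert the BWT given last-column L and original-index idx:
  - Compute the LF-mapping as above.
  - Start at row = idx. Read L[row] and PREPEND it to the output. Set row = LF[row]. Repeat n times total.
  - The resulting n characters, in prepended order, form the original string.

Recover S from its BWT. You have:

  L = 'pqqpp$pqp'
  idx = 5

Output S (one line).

LF mapping: 1 6 7 2 3 0 4 8 5
Walk LF starting at row 5, prepending L[row]:
  step 1: row=5, L[5]='$', prepend. Next row=LF[5]=0
  step 2: row=0, L[0]='p', prepend. Next row=LF[0]=1
  step 3: row=1, L[1]='q', prepend. Next row=LF[1]=6
  step 4: row=6, L[6]='p', prepend. Next row=LF[6]=4
  step 5: row=4, L[4]='p', prepend. Next row=LF[4]=3
  step 6: row=3, L[3]='p', prepend. Next row=LF[3]=2
  step 7: row=2, L[2]='q', prepend. Next row=LF[2]=7
  step 8: row=7, L[7]='q', prepend. Next row=LF[7]=8
  step 9: row=8, L[8]='p', prepend. Next row=LF[8]=5
Reversed output: pqqpppqp$

Answer: pqqpppqp$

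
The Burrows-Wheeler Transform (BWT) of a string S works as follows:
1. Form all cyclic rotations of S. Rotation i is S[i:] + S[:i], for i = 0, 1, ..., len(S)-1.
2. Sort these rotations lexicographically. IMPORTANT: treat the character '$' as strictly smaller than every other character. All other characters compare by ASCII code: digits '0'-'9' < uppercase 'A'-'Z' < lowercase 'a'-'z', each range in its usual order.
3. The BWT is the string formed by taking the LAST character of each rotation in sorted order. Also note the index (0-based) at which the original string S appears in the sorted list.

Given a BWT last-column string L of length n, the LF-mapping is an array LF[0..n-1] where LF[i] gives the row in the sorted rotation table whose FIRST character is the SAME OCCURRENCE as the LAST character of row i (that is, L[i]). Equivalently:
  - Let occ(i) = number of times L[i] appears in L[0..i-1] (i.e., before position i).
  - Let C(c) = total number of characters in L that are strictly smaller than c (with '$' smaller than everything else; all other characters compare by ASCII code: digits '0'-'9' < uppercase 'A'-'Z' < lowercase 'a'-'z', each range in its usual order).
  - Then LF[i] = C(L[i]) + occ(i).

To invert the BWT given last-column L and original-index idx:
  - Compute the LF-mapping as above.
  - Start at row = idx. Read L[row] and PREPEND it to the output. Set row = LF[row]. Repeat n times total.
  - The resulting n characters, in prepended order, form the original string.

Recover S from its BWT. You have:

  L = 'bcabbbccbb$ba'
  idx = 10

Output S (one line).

LF mapping: 3 10 1 4 5 6 11 12 7 8 0 9 2
Walk LF starting at row 10, prepending L[row]:
  step 1: row=10, L[10]='$', prepend. Next row=LF[10]=0
  step 2: row=0, L[0]='b', prepend. Next row=LF[0]=3
  step 3: row=3, L[3]='b', prepend. Next row=LF[3]=4
  step 4: row=4, L[4]='b', prepend. Next row=LF[4]=5
  step 5: row=5, L[5]='b', prepend. Next row=LF[5]=6
  step 6: row=6, L[6]='c', prepend. Next row=LF[6]=11
  step 7: row=11, L[11]='b', prepend. Next row=LF[11]=9
  step 8: row=9, L[9]='b', prepend. Next row=LF[9]=8
  step 9: row=8, L[8]='b', prepend. Next row=LF[8]=7
  step 10: row=7, L[7]='c', prepend. Next row=LF[7]=12
  step 11: row=12, L[12]='a', prepend. Next row=LF[12]=2
  step 12: row=2, L[2]='a', prepend. Next row=LF[2]=1
  step 13: row=1, L[1]='c', prepend. Next row=LF[1]=10
Reversed output: caacbbbcbbbb$

Answer: caacbbbcbbbb$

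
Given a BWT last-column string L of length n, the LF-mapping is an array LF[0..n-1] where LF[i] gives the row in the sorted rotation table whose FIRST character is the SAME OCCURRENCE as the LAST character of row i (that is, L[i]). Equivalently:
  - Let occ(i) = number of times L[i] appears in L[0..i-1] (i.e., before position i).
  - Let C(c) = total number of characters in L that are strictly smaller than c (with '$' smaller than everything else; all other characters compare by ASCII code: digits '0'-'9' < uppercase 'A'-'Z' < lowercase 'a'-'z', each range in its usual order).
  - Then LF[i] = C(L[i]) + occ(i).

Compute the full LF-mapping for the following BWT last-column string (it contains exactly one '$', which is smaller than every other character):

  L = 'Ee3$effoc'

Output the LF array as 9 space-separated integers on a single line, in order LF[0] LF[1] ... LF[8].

Answer: 2 4 1 0 5 6 7 8 3

Derivation:
Char counts: '$':1, '3':1, 'E':1, 'c':1, 'e':2, 'f':2, 'o':1
C (first-col start): C('$')=0, C('3')=1, C('E')=2, C('c')=3, C('e')=4, C('f')=6, C('o')=8
L[0]='E': occ=0, LF[0]=C('E')+0=2+0=2
L[1]='e': occ=0, LF[1]=C('e')+0=4+0=4
L[2]='3': occ=0, LF[2]=C('3')+0=1+0=1
L[3]='$': occ=0, LF[3]=C('$')+0=0+0=0
L[4]='e': occ=1, LF[4]=C('e')+1=4+1=5
L[5]='f': occ=0, LF[5]=C('f')+0=6+0=6
L[6]='f': occ=1, LF[6]=C('f')+1=6+1=7
L[7]='o': occ=0, LF[7]=C('o')+0=8+0=8
L[8]='c': occ=0, LF[8]=C('c')+0=3+0=3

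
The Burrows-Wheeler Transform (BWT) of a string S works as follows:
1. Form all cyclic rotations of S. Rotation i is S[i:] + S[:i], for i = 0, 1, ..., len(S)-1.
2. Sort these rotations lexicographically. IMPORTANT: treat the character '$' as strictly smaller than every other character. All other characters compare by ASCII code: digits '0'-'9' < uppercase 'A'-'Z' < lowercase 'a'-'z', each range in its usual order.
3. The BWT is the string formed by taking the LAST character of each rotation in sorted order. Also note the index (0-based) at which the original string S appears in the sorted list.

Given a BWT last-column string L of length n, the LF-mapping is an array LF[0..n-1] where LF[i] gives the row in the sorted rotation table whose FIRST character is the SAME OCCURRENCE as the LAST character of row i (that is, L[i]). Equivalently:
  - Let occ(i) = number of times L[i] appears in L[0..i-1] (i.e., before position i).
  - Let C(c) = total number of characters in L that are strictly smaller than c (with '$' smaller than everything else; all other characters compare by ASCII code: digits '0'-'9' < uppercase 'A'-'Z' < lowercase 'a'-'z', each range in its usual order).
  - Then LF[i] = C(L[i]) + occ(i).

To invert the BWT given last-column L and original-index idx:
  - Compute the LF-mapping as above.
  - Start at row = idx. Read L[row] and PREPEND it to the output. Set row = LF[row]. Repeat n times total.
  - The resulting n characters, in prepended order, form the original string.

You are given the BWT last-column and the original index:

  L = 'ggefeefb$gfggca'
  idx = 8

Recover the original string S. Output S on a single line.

Answer: feeebfcggaggfg$

Derivation:
LF mapping: 10 11 4 7 5 6 8 2 0 12 9 13 14 3 1
Walk LF starting at row 8, prepending L[row]:
  step 1: row=8, L[8]='$', prepend. Next row=LF[8]=0
  step 2: row=0, L[0]='g', prepend. Next row=LF[0]=10
  step 3: row=10, L[10]='f', prepend. Next row=LF[10]=9
  step 4: row=9, L[9]='g', prepend. Next row=LF[9]=12
  step 5: row=12, L[12]='g', prepend. Next row=LF[12]=14
  step 6: row=14, L[14]='a', prepend. Next row=LF[14]=1
  step 7: row=1, L[1]='g', prepend. Next row=LF[1]=11
  step 8: row=11, L[11]='g', prepend. Next row=LF[11]=13
  step 9: row=13, L[13]='c', prepend. Next row=LF[13]=3
  step 10: row=3, L[3]='f', prepend. Next row=LF[3]=7
  step 11: row=7, L[7]='b', prepend. Next row=LF[7]=2
  step 12: row=2, L[2]='e', prepend. Next row=LF[2]=4
  step 13: row=4, L[4]='e', prepend. Next row=LF[4]=5
  step 14: row=5, L[5]='e', prepend. Next row=LF[5]=6
  step 15: row=6, L[6]='f', prepend. Next row=LF[6]=8
Reversed output: feeebfcggaggfg$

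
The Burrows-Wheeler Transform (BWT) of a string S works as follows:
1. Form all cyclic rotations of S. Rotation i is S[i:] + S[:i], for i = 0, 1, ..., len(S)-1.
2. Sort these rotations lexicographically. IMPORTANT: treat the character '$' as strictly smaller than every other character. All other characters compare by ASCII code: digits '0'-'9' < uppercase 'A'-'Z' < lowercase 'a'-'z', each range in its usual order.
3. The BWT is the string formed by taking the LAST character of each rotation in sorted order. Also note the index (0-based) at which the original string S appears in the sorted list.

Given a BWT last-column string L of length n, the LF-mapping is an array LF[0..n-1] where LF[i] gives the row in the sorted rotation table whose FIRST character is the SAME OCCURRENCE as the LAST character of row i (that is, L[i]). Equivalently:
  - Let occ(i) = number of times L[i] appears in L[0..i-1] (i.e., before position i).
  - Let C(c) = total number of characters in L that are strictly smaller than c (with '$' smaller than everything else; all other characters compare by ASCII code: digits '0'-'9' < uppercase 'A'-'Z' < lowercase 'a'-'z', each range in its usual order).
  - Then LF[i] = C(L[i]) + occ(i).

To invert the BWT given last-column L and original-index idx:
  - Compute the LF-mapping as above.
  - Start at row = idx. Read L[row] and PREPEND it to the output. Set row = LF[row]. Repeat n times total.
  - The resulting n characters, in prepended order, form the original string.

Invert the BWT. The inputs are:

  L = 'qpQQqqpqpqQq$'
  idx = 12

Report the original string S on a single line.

Answer: qqqppqpQQQqq$

Derivation:
LF mapping: 7 4 1 2 8 9 5 10 6 11 3 12 0
Walk LF starting at row 12, prepending L[row]:
  step 1: row=12, L[12]='$', prepend. Next row=LF[12]=0
  step 2: row=0, L[0]='q', prepend. Next row=LF[0]=7
  step 3: row=7, L[7]='q', prepend. Next row=LF[7]=10
  step 4: row=10, L[10]='Q', prepend. Next row=LF[10]=3
  step 5: row=3, L[3]='Q', prepend. Next row=LF[3]=2
  step 6: row=2, L[2]='Q', prepend. Next row=LF[2]=1
  step 7: row=1, L[1]='p', prepend. Next row=LF[1]=4
  step 8: row=4, L[4]='q', prepend. Next row=LF[4]=8
  step 9: row=8, L[8]='p', prepend. Next row=LF[8]=6
  step 10: row=6, L[6]='p', prepend. Next row=LF[6]=5
  step 11: row=5, L[5]='q', prepend. Next row=LF[5]=9
  step 12: row=9, L[9]='q', prepend. Next row=LF[9]=11
  step 13: row=11, L[11]='q', prepend. Next row=LF[11]=12
Reversed output: qqqppqpQQQqq$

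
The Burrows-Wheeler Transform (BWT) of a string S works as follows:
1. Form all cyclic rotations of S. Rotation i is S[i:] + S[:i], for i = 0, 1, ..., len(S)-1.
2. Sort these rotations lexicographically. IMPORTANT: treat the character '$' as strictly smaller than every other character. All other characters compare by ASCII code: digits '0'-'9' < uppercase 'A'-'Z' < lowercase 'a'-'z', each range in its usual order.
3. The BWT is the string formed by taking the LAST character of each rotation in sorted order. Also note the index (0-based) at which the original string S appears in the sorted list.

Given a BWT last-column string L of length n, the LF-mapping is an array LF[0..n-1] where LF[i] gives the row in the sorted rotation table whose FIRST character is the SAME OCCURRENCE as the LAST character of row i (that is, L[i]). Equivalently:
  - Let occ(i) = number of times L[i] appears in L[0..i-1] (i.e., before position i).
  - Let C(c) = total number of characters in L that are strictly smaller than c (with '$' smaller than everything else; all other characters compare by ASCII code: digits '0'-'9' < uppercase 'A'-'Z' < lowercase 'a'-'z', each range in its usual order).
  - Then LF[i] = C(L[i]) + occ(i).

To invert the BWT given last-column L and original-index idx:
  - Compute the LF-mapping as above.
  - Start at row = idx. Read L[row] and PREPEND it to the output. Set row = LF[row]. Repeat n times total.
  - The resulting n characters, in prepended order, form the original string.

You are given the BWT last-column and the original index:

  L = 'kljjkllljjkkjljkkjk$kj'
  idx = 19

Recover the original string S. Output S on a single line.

Answer: ljkkljljjjjlkkljkkkjk$

Derivation:
LF mapping: 9 17 1 2 10 18 19 20 3 4 11 12 5 21 6 13 14 7 15 0 16 8
Walk LF starting at row 19, prepending L[row]:
  step 1: row=19, L[19]='$', prepend. Next row=LF[19]=0
  step 2: row=0, L[0]='k', prepend. Next row=LF[0]=9
  step 3: row=9, L[9]='j', prepend. Next row=LF[9]=4
  step 4: row=4, L[4]='k', prepend. Next row=LF[4]=10
  step 5: row=10, L[10]='k', prepend. Next row=LF[10]=11
  step 6: row=11, L[11]='k', prepend. Next row=LF[11]=12
  step 7: row=12, L[12]='j', prepend. Next row=LF[12]=5
  step 8: row=5, L[5]='l', prepend. Next row=LF[5]=18
  step 9: row=18, L[18]='k', prepend. Next row=LF[18]=15
  step 10: row=15, L[15]='k', prepend. Next row=LF[15]=13
  step 11: row=13, L[13]='l', prepend. Next row=LF[13]=21
  step 12: row=21, L[21]='j', prepend. Next row=LF[21]=8
  step 13: row=8, L[8]='j', prepend. Next row=LF[8]=3
  step 14: row=3, L[3]='j', prepend. Next row=LF[3]=2
  step 15: row=2, L[2]='j', prepend. Next row=LF[2]=1
  step 16: row=1, L[1]='l', prepend. Next row=LF[1]=17
  step 17: row=17, L[17]='j', prepend. Next row=LF[17]=7
  step 18: row=7, L[7]='l', prepend. Next row=LF[7]=20
  step 19: row=20, L[20]='k', prepend. Next row=LF[20]=16
  step 20: row=16, L[16]='k', prepend. Next row=LF[16]=14
  step 21: row=14, L[14]='j', prepend. Next row=LF[14]=6
  step 22: row=6, L[6]='l', prepend. Next row=LF[6]=19
Reversed output: ljkkljljjjjlkkljkkkjk$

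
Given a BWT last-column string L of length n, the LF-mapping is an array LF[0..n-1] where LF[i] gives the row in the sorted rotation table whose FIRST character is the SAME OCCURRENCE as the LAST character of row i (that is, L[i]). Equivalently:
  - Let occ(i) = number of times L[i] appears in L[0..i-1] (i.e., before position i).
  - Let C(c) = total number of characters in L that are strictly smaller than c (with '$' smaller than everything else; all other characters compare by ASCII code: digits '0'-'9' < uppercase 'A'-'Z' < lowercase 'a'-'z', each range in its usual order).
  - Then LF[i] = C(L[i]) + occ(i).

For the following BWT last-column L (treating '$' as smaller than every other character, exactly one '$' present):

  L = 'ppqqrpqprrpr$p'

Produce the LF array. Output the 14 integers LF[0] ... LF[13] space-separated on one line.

Char counts: '$':1, 'p':6, 'q':3, 'r':4
C (first-col start): C('$')=0, C('p')=1, C('q')=7, C('r')=10
L[0]='p': occ=0, LF[0]=C('p')+0=1+0=1
L[1]='p': occ=1, LF[1]=C('p')+1=1+1=2
L[2]='q': occ=0, LF[2]=C('q')+0=7+0=7
L[3]='q': occ=1, LF[3]=C('q')+1=7+1=8
L[4]='r': occ=0, LF[4]=C('r')+0=10+0=10
L[5]='p': occ=2, LF[5]=C('p')+2=1+2=3
L[6]='q': occ=2, LF[6]=C('q')+2=7+2=9
L[7]='p': occ=3, LF[7]=C('p')+3=1+3=4
L[8]='r': occ=1, LF[8]=C('r')+1=10+1=11
L[9]='r': occ=2, LF[9]=C('r')+2=10+2=12
L[10]='p': occ=4, LF[10]=C('p')+4=1+4=5
L[11]='r': occ=3, LF[11]=C('r')+3=10+3=13
L[12]='$': occ=0, LF[12]=C('$')+0=0+0=0
L[13]='p': occ=5, LF[13]=C('p')+5=1+5=6

Answer: 1 2 7 8 10 3 9 4 11 12 5 13 0 6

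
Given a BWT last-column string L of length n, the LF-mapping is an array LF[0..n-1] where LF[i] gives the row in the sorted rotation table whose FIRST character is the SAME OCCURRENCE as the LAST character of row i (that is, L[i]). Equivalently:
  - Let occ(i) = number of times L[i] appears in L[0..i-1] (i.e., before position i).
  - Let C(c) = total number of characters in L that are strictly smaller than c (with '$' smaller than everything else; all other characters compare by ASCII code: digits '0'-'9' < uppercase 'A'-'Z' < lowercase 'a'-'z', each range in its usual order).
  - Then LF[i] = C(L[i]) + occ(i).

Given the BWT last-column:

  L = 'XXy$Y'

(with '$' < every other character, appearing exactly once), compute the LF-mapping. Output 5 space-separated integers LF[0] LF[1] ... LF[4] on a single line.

Answer: 1 2 4 0 3

Derivation:
Char counts: '$':1, 'X':2, 'Y':1, 'y':1
C (first-col start): C('$')=0, C('X')=1, C('Y')=3, C('y')=4
L[0]='X': occ=0, LF[0]=C('X')+0=1+0=1
L[1]='X': occ=1, LF[1]=C('X')+1=1+1=2
L[2]='y': occ=0, LF[2]=C('y')+0=4+0=4
L[3]='$': occ=0, LF[3]=C('$')+0=0+0=0
L[4]='Y': occ=0, LF[4]=C('Y')+0=3+0=3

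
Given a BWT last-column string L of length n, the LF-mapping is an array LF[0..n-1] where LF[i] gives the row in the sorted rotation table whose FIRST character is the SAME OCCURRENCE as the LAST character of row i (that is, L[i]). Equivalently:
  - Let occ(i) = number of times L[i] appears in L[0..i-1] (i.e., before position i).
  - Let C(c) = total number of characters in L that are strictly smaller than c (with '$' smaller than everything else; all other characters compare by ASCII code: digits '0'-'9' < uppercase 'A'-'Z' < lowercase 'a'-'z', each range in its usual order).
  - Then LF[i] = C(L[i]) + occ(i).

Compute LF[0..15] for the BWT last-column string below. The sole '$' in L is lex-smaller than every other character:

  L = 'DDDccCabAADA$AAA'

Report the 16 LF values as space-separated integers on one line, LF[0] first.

Answer: 8 9 10 14 15 7 12 13 1 2 11 3 0 4 5 6

Derivation:
Char counts: '$':1, 'A':6, 'C':1, 'D':4, 'a':1, 'b':1, 'c':2
C (first-col start): C('$')=0, C('A')=1, C('C')=7, C('D')=8, C('a')=12, C('b')=13, C('c')=14
L[0]='D': occ=0, LF[0]=C('D')+0=8+0=8
L[1]='D': occ=1, LF[1]=C('D')+1=8+1=9
L[2]='D': occ=2, LF[2]=C('D')+2=8+2=10
L[3]='c': occ=0, LF[3]=C('c')+0=14+0=14
L[4]='c': occ=1, LF[4]=C('c')+1=14+1=15
L[5]='C': occ=0, LF[5]=C('C')+0=7+0=7
L[6]='a': occ=0, LF[6]=C('a')+0=12+0=12
L[7]='b': occ=0, LF[7]=C('b')+0=13+0=13
L[8]='A': occ=0, LF[8]=C('A')+0=1+0=1
L[9]='A': occ=1, LF[9]=C('A')+1=1+1=2
L[10]='D': occ=3, LF[10]=C('D')+3=8+3=11
L[11]='A': occ=2, LF[11]=C('A')+2=1+2=3
L[12]='$': occ=0, LF[12]=C('$')+0=0+0=0
L[13]='A': occ=3, LF[13]=C('A')+3=1+3=4
L[14]='A': occ=4, LF[14]=C('A')+4=1+4=5
L[15]='A': occ=5, LF[15]=C('A')+5=1+5=6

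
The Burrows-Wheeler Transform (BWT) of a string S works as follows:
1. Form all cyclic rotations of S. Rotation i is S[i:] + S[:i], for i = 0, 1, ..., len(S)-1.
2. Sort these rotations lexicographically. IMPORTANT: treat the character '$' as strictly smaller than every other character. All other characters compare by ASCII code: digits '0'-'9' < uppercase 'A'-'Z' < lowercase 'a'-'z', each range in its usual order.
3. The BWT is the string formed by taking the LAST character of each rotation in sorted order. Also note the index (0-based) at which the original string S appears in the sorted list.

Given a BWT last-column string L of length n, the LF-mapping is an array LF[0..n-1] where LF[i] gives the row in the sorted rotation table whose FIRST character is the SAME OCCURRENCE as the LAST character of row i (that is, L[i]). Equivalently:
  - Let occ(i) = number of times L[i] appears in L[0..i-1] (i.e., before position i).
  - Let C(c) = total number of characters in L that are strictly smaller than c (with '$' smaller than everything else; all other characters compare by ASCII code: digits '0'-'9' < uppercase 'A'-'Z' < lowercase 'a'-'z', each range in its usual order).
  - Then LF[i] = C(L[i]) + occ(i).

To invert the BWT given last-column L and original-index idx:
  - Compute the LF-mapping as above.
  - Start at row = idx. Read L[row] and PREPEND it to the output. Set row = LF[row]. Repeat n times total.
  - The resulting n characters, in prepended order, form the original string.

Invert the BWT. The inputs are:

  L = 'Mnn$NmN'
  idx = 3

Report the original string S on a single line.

Answer: NnNmnM$

Derivation:
LF mapping: 1 5 6 0 2 4 3
Walk LF starting at row 3, prepending L[row]:
  step 1: row=3, L[3]='$', prepend. Next row=LF[3]=0
  step 2: row=0, L[0]='M', prepend. Next row=LF[0]=1
  step 3: row=1, L[1]='n', prepend. Next row=LF[1]=5
  step 4: row=5, L[5]='m', prepend. Next row=LF[5]=4
  step 5: row=4, L[4]='N', prepend. Next row=LF[4]=2
  step 6: row=2, L[2]='n', prepend. Next row=LF[2]=6
  step 7: row=6, L[6]='N', prepend. Next row=LF[6]=3
Reversed output: NnNmnM$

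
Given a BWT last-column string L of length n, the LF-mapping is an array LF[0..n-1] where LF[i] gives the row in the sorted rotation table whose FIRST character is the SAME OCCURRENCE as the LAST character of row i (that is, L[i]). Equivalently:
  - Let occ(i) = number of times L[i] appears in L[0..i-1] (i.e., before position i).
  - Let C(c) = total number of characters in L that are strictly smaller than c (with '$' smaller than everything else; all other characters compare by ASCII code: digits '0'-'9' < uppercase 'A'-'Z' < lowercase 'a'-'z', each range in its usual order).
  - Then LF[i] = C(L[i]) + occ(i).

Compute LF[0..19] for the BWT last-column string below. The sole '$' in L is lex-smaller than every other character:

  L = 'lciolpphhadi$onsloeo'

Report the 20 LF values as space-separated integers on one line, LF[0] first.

Answer: 9 2 7 13 10 17 18 5 6 1 3 8 0 14 12 19 11 15 4 16

Derivation:
Char counts: '$':1, 'a':1, 'c':1, 'd':1, 'e':1, 'h':2, 'i':2, 'l':3, 'n':1, 'o':4, 'p':2, 's':1
C (first-col start): C('$')=0, C('a')=1, C('c')=2, C('d')=3, C('e')=4, C('h')=5, C('i')=7, C('l')=9, C('n')=12, C('o')=13, C('p')=17, C('s')=19
L[0]='l': occ=0, LF[0]=C('l')+0=9+0=9
L[1]='c': occ=0, LF[1]=C('c')+0=2+0=2
L[2]='i': occ=0, LF[2]=C('i')+0=7+0=7
L[3]='o': occ=0, LF[3]=C('o')+0=13+0=13
L[4]='l': occ=1, LF[4]=C('l')+1=9+1=10
L[5]='p': occ=0, LF[5]=C('p')+0=17+0=17
L[6]='p': occ=1, LF[6]=C('p')+1=17+1=18
L[7]='h': occ=0, LF[7]=C('h')+0=5+0=5
L[8]='h': occ=1, LF[8]=C('h')+1=5+1=6
L[9]='a': occ=0, LF[9]=C('a')+0=1+0=1
L[10]='d': occ=0, LF[10]=C('d')+0=3+0=3
L[11]='i': occ=1, LF[11]=C('i')+1=7+1=8
L[12]='$': occ=0, LF[12]=C('$')+0=0+0=0
L[13]='o': occ=1, LF[13]=C('o')+1=13+1=14
L[14]='n': occ=0, LF[14]=C('n')+0=12+0=12
L[15]='s': occ=0, LF[15]=C('s')+0=19+0=19
L[16]='l': occ=2, LF[16]=C('l')+2=9+2=11
L[17]='o': occ=2, LF[17]=C('o')+2=13+2=15
L[18]='e': occ=0, LF[18]=C('e')+0=4+0=4
L[19]='o': occ=3, LF[19]=C('o')+3=13+3=16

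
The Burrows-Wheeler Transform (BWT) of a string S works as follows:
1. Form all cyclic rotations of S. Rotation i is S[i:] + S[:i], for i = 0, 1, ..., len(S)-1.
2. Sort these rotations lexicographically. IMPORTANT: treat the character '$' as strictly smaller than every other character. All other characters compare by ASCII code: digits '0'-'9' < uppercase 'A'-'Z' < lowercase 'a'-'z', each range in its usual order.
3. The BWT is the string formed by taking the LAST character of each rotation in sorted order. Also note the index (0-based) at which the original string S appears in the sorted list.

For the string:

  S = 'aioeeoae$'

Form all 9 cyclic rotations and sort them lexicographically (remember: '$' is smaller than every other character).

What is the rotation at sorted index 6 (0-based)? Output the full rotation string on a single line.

Answer: ioeeoae$a

Derivation:
All 9 rotations (rotation i = S[i:]+S[:i]):
  rot[0] = aioeeoae$
  rot[1] = ioeeoae$a
  rot[2] = oeeoae$ai
  rot[3] = eeoae$aio
  rot[4] = eoae$aioe
  rot[5] = oae$aioee
  rot[6] = ae$aioeeo
  rot[7] = e$aioeeoa
  rot[8] = $aioeeoae
Sorted (with $ < everything):
  sorted[0] = $aioeeoae
  sorted[1] = ae$aioeeo
  sorted[2] = aioeeoae$
  sorted[3] = e$aioeeoa
  sorted[4] = eeoae$aio
  sorted[5] = eoae$aioe
  sorted[6] = ioeeoae$a
  sorted[7] = oae$aioee
  sorted[8] = oeeoae$ai
sorted[6] = ioeeoae$a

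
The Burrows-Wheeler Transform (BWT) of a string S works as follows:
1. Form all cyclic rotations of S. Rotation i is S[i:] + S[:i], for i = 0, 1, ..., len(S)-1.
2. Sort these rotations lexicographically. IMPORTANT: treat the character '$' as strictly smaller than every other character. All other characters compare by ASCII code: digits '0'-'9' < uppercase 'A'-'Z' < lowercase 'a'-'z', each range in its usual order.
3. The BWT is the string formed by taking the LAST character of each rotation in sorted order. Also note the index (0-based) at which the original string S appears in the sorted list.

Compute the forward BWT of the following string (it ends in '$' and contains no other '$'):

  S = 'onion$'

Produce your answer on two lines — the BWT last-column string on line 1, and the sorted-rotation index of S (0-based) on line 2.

All 6 rotations (rotation i = S[i:]+S[:i]):
  rot[0] = onion$
  rot[1] = nion$o
  rot[2] = ion$on
  rot[3] = on$oni
  rot[4] = n$onio
  rot[5] = $onion
Sorted (with $ < everything):
  sorted[0] = $onion  (last char: 'n')
  sorted[1] = ion$on  (last char: 'n')
  sorted[2] = n$onio  (last char: 'o')
  sorted[3] = nion$o  (last char: 'o')
  sorted[4] = on$oni  (last char: 'i')
  sorted[5] = onion$  (last char: '$')
Last column: nnooi$
Original string S is at sorted index 5

Answer: nnooi$
5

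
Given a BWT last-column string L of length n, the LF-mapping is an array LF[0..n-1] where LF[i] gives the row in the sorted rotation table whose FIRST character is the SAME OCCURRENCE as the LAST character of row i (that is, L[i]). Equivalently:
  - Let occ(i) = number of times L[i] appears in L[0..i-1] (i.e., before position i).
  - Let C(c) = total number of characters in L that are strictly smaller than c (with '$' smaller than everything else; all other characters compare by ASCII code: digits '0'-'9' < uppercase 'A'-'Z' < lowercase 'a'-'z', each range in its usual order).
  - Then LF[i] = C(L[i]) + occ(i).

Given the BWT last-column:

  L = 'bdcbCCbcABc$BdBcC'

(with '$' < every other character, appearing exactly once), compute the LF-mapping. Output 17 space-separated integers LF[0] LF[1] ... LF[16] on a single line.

Answer: 8 15 11 9 5 6 10 12 1 2 13 0 3 16 4 14 7

Derivation:
Char counts: '$':1, 'A':1, 'B':3, 'C':3, 'b':3, 'c':4, 'd':2
C (first-col start): C('$')=0, C('A')=1, C('B')=2, C('C')=5, C('b')=8, C('c')=11, C('d')=15
L[0]='b': occ=0, LF[0]=C('b')+0=8+0=8
L[1]='d': occ=0, LF[1]=C('d')+0=15+0=15
L[2]='c': occ=0, LF[2]=C('c')+0=11+0=11
L[3]='b': occ=1, LF[3]=C('b')+1=8+1=9
L[4]='C': occ=0, LF[4]=C('C')+0=5+0=5
L[5]='C': occ=1, LF[5]=C('C')+1=5+1=6
L[6]='b': occ=2, LF[6]=C('b')+2=8+2=10
L[7]='c': occ=1, LF[7]=C('c')+1=11+1=12
L[8]='A': occ=0, LF[8]=C('A')+0=1+0=1
L[9]='B': occ=0, LF[9]=C('B')+0=2+0=2
L[10]='c': occ=2, LF[10]=C('c')+2=11+2=13
L[11]='$': occ=0, LF[11]=C('$')+0=0+0=0
L[12]='B': occ=1, LF[12]=C('B')+1=2+1=3
L[13]='d': occ=1, LF[13]=C('d')+1=15+1=16
L[14]='B': occ=2, LF[14]=C('B')+2=2+2=4
L[15]='c': occ=3, LF[15]=C('c')+3=11+3=14
L[16]='C': occ=2, LF[16]=C('C')+2=5+2=7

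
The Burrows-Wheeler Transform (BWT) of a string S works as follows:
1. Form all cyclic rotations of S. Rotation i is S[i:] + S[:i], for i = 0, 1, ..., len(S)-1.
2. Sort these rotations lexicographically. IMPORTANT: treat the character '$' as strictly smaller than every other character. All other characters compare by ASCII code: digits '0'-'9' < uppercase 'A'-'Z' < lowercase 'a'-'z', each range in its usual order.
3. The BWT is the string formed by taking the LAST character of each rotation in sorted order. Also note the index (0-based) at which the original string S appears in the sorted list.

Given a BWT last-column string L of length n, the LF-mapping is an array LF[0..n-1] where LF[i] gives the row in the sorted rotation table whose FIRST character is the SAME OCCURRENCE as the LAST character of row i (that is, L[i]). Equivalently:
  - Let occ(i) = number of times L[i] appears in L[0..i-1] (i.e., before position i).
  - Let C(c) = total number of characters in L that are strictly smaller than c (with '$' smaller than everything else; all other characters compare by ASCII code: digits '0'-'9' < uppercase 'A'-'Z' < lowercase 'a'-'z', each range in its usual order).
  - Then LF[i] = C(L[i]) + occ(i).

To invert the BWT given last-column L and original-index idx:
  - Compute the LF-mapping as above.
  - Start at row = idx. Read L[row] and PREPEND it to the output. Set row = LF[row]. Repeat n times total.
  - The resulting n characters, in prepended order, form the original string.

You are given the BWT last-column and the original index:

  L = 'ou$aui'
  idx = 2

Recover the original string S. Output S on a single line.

Answer: iuuao$

Derivation:
LF mapping: 3 4 0 1 5 2
Walk LF starting at row 2, prepending L[row]:
  step 1: row=2, L[2]='$', prepend. Next row=LF[2]=0
  step 2: row=0, L[0]='o', prepend. Next row=LF[0]=3
  step 3: row=3, L[3]='a', prepend. Next row=LF[3]=1
  step 4: row=1, L[1]='u', prepend. Next row=LF[1]=4
  step 5: row=4, L[4]='u', prepend. Next row=LF[4]=5
  step 6: row=5, L[5]='i', prepend. Next row=LF[5]=2
Reversed output: iuuao$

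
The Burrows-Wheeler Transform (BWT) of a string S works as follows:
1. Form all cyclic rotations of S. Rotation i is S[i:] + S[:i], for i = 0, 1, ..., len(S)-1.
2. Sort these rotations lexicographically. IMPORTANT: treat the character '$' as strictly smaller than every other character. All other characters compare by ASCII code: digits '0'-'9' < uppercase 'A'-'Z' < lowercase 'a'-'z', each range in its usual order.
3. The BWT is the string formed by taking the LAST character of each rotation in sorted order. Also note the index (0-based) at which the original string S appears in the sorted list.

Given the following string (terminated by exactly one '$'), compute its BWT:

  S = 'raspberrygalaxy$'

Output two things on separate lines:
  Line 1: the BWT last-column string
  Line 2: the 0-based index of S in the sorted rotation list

Answer: ygrlpbyas$eraaxr
9

Derivation:
All 16 rotations (rotation i = S[i:]+S[:i]):
  rot[0] = raspberrygalaxy$
  rot[1] = aspberrygalaxy$r
  rot[2] = spberrygalaxy$ra
  rot[3] = pberrygalaxy$ras
  rot[4] = berrygalaxy$rasp
  rot[5] = errygalaxy$raspb
  rot[6] = rrygalaxy$raspbe
  rot[7] = rygalaxy$raspber
  rot[8] = ygalaxy$raspberr
  rot[9] = galaxy$raspberry
  rot[10] = alaxy$raspberryg
  rot[11] = laxy$raspberryga
  rot[12] = axy$raspberrygal
  rot[13] = xy$raspberrygala
  rot[14] = y$raspberrygalax
  rot[15] = $raspberrygalaxy
Sorted (with $ < everything):
  sorted[0] = $raspberrygalaxy  (last char: 'y')
  sorted[1] = alaxy$raspberryg  (last char: 'g')
  sorted[2] = aspberrygalaxy$r  (last char: 'r')
  sorted[3] = axy$raspberrygal  (last char: 'l')
  sorted[4] = berrygalaxy$rasp  (last char: 'p')
  sorted[5] = errygalaxy$raspb  (last char: 'b')
  sorted[6] = galaxy$raspberry  (last char: 'y')
  sorted[7] = laxy$raspberryga  (last char: 'a')
  sorted[8] = pberrygalaxy$ras  (last char: 's')
  sorted[9] = raspberrygalaxy$  (last char: '$')
  sorted[10] = rrygalaxy$raspbe  (last char: 'e')
  sorted[11] = rygalaxy$raspber  (last char: 'r')
  sorted[12] = spberrygalaxy$ra  (last char: 'a')
  sorted[13] = xy$raspberrygala  (last char: 'a')
  sorted[14] = y$raspberrygalax  (last char: 'x')
  sorted[15] = ygalaxy$raspberr  (last char: 'r')
Last column: ygrlpbyas$eraaxr
Original string S is at sorted index 9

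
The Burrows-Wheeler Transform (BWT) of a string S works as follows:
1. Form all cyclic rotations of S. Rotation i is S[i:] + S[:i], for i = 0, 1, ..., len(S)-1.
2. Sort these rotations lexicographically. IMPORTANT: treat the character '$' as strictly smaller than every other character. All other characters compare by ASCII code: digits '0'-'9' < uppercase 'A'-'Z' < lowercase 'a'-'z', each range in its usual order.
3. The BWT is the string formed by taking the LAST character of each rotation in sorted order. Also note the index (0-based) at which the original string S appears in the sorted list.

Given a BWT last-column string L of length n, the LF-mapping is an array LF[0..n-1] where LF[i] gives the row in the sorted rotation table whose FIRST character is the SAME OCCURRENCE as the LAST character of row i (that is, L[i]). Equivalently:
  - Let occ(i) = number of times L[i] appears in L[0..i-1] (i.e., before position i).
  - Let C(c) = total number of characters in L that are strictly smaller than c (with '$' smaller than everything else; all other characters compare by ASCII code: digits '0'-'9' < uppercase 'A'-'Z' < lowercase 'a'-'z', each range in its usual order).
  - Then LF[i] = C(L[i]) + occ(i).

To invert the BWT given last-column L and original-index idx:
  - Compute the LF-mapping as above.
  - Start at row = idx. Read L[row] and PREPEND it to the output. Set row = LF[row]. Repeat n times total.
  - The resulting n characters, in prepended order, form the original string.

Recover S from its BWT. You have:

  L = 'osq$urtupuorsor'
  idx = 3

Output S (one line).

LF mapping: 1 9 5 0 12 6 11 13 4 14 2 7 10 3 8
Walk LF starting at row 3, prepending L[row]:
  step 1: row=3, L[3]='$', prepend. Next row=LF[3]=0
  step 2: row=0, L[0]='o', prepend. Next row=LF[0]=1
  step 3: row=1, L[1]='s', prepend. Next row=LF[1]=9
  step 4: row=9, L[9]='u', prepend. Next row=LF[9]=14
  step 5: row=14, L[14]='r', prepend. Next row=LF[14]=8
  step 6: row=8, L[8]='p', prepend. Next row=LF[8]=4
  step 7: row=4, L[4]='u', prepend. Next row=LF[4]=12
  step 8: row=12, L[12]='s', prepend. Next row=LF[12]=10
  step 9: row=10, L[10]='o', prepend. Next row=LF[10]=2
  step 10: row=2, L[2]='q', prepend. Next row=LF[2]=5
  step 11: row=5, L[5]='r', prepend. Next row=LF[5]=6
  step 12: row=6, L[6]='t', prepend. Next row=LF[6]=11
  step 13: row=11, L[11]='r', prepend. Next row=LF[11]=7
  step 14: row=7, L[7]='u', prepend. Next row=LF[7]=13
  step 15: row=13, L[13]='o', prepend. Next row=LF[13]=3
Reversed output: ourtrqosupruso$

Answer: ourtrqosupruso$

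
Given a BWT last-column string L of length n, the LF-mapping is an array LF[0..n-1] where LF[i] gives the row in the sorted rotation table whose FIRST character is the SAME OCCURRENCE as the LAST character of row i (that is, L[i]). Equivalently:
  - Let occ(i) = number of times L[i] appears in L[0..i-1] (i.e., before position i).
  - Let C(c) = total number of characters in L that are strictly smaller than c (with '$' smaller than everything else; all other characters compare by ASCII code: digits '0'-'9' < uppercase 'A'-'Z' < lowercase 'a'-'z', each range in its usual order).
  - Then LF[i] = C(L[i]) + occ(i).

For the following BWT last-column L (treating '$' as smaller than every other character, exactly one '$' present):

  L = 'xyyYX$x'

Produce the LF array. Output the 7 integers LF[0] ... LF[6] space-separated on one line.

Answer: 3 5 6 2 1 0 4

Derivation:
Char counts: '$':1, 'X':1, 'Y':1, 'x':2, 'y':2
C (first-col start): C('$')=0, C('X')=1, C('Y')=2, C('x')=3, C('y')=5
L[0]='x': occ=0, LF[0]=C('x')+0=3+0=3
L[1]='y': occ=0, LF[1]=C('y')+0=5+0=5
L[2]='y': occ=1, LF[2]=C('y')+1=5+1=6
L[3]='Y': occ=0, LF[3]=C('Y')+0=2+0=2
L[4]='X': occ=0, LF[4]=C('X')+0=1+0=1
L[5]='$': occ=0, LF[5]=C('$')+0=0+0=0
L[6]='x': occ=1, LF[6]=C('x')+1=3+1=4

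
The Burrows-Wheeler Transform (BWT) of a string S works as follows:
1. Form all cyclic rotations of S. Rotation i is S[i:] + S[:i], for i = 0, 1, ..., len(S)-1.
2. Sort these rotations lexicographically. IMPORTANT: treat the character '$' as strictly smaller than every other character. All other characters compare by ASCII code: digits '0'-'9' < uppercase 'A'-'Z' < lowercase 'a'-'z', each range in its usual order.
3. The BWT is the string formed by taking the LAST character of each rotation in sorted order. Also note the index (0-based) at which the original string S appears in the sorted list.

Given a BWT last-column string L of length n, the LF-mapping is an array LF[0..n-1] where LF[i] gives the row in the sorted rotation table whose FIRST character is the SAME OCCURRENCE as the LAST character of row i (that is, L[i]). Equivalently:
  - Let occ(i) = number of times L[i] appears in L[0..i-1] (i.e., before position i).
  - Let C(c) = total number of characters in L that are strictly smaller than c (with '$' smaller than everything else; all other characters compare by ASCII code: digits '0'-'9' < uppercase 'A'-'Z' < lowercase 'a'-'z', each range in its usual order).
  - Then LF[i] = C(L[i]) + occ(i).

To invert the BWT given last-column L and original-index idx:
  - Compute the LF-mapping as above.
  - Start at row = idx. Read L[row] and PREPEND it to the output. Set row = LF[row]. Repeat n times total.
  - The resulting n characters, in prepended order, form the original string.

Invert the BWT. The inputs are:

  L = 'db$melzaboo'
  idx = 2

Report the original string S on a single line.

LF mapping: 4 2 0 7 5 6 10 1 3 8 9
Walk LF starting at row 2, prepending L[row]:
  step 1: row=2, L[2]='$', prepend. Next row=LF[2]=0
  step 2: row=0, L[0]='d', prepend. Next row=LF[0]=4
  step 3: row=4, L[4]='e', prepend. Next row=LF[4]=5
  step 4: row=5, L[5]='l', prepend. Next row=LF[5]=6
  step 5: row=6, L[6]='z', prepend. Next row=LF[6]=10
  step 6: row=10, L[10]='o', prepend. Next row=LF[10]=9
  step 7: row=9, L[9]='o', prepend. Next row=LF[9]=8
  step 8: row=8, L[8]='b', prepend. Next row=LF[8]=3
  step 9: row=3, L[3]='m', prepend. Next row=LF[3]=7
  step 10: row=7, L[7]='a', prepend. Next row=LF[7]=1
  step 11: row=1, L[1]='b', prepend. Next row=LF[1]=2
Reversed output: bamboozled$

Answer: bamboozled$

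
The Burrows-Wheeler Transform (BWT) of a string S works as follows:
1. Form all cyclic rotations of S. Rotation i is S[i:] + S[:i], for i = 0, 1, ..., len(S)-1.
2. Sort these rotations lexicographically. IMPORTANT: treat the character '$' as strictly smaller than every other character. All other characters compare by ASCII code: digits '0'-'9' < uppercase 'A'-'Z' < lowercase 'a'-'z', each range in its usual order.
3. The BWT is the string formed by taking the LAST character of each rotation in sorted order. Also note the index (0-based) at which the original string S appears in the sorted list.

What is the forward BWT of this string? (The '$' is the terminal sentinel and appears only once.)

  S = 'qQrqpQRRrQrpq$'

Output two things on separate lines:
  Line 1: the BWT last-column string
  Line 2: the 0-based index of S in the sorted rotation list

Answer: qprqQRqrp$rRQQ
9

Derivation:
All 14 rotations (rotation i = S[i:]+S[:i]):
  rot[0] = qQrqpQRRrQrpq$
  rot[1] = QrqpQRRrQrpq$q
  rot[2] = rqpQRRrQrpq$qQ
  rot[3] = qpQRRrQrpq$qQr
  rot[4] = pQRRrQrpq$qQrq
  rot[5] = QRRrQrpq$qQrqp
  rot[6] = RRrQrpq$qQrqpQ
  rot[7] = RrQrpq$qQrqpQR
  rot[8] = rQrpq$qQrqpQRR
  rot[9] = Qrpq$qQrqpQRRr
  rot[10] = rpq$qQrqpQRRrQ
  rot[11] = pq$qQrqpQRRrQr
  rot[12] = q$qQrqpQRRrQrp
  rot[13] = $qQrqpQRRrQrpq
Sorted (with $ < everything):
  sorted[0] = $qQrqpQRRrQrpq  (last char: 'q')
  sorted[1] = QRRrQrpq$qQrqp  (last char: 'p')
  sorted[2] = Qrpq$qQrqpQRRr  (last char: 'r')
  sorted[3] = QrqpQRRrQrpq$q  (last char: 'q')
  sorted[4] = RRrQrpq$qQrqpQ  (last char: 'Q')
  sorted[5] = RrQrpq$qQrqpQR  (last char: 'R')
  sorted[6] = pQRRrQrpq$qQrq  (last char: 'q')
  sorted[7] = pq$qQrqpQRRrQr  (last char: 'r')
  sorted[8] = q$qQrqpQRRrQrp  (last char: 'p')
  sorted[9] = qQrqpQRRrQrpq$  (last char: '$')
  sorted[10] = qpQRRrQrpq$qQr  (last char: 'r')
  sorted[11] = rQrpq$qQrqpQRR  (last char: 'R')
  sorted[12] = rpq$qQrqpQRRrQ  (last char: 'Q')
  sorted[13] = rqpQRRrQrpq$qQ  (last char: 'Q')
Last column: qprqQRqrp$rRQQ
Original string S is at sorted index 9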